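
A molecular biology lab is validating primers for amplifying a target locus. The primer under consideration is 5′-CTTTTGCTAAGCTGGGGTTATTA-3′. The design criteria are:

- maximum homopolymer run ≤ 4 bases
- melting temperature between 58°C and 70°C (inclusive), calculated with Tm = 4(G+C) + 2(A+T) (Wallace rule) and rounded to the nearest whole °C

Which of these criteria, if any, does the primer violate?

Meets all criteria.

Base counts: A=4, T=10, G=6, C=3 (length 23).
homopolymer run: longest run = 4 ✓
Tm: Tm = 2·14 + 4·9 = 64°C ✓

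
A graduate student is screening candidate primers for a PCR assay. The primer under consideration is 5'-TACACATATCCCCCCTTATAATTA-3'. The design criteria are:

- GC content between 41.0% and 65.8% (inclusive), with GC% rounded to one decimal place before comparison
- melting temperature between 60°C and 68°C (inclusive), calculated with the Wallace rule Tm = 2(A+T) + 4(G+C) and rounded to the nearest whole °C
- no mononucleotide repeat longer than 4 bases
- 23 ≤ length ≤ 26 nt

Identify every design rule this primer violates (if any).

Base counts: A=8, T=8, G=0, C=8 (length 24).
GC content: GC 8/24 = 33.3%, outside 41.0–65.8% ✗
Tm: Tm = 2·16 + 4·8 = 64°C ✓
homopolymer run: longest run = 6, exceeds 4 ✗
length: length 24 ✓

Fails: GC content, homopolymer run.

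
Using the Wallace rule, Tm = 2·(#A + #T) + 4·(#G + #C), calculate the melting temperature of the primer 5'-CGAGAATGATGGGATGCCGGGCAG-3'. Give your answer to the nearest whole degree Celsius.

78°C

Base counts: A=6, T=3, G=11, C=4 (length 24).
Tm = 2·(6+3) + 4·(11+4) = 2·9 + 4·15 = 18 + 60 = 78°C.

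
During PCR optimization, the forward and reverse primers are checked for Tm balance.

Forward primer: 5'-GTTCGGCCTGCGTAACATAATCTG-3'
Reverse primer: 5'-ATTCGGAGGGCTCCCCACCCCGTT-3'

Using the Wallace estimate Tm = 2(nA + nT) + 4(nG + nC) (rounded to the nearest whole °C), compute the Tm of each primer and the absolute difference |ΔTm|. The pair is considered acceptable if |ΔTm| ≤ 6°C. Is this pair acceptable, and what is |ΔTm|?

Forward: A=5 T=7 G=6 C=6 → Tm = 2·12 + 4·12 = 72°C.
Reverse: A=3 T=5 G=6 C=10 → Tm = 2·8 + 4·16 = 80°C.
|ΔTm| = |72 − 80| = 8°C, > 6°C.

|ΔTm| = 8°C; the pair is not acceptable.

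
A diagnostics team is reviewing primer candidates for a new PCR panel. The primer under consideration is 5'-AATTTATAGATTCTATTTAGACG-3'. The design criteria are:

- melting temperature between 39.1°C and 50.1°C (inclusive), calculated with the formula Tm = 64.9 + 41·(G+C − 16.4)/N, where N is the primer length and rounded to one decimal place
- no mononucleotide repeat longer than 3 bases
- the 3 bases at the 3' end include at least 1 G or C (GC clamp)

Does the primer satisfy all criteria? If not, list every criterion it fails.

Base counts: A=8, T=10, G=3, C=2 (length 23).
Tm: Tm = 64.9 + 41·(5 − 16.4)/23 = 44.6°C ✓
homopolymer run: longest run = 3 ✓
GC clamp: 3' end ACG has 2 G/C ✓

Meets all criteria.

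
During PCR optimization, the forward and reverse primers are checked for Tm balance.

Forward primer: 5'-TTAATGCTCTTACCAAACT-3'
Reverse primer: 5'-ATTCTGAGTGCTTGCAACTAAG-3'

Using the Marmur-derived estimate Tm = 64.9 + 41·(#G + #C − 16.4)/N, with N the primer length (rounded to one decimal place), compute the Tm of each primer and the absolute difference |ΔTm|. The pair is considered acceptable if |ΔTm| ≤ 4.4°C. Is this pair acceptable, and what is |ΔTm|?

Forward: G+C = 6, N = 19 → Tm = 64.9 + 41·(6 − 16.4)/19 = 42.5°C.
Reverse: G+C = 9, N = 22 → Tm = 64.9 + 41·(9 − 16.4)/22 = 51.1°C.
|ΔTm| = |42.5 − 51.1| = 8.6°C, > 4.4°C.

|ΔTm| = 8.6°C; the pair is not acceptable.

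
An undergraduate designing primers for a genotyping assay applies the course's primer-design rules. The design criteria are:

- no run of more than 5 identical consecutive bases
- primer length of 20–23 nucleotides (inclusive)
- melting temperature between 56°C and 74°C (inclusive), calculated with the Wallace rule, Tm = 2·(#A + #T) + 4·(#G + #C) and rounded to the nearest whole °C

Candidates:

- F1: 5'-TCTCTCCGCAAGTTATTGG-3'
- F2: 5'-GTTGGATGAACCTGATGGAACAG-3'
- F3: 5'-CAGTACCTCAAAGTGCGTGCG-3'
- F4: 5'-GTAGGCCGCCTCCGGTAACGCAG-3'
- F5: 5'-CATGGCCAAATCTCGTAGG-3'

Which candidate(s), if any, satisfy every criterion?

F2 and F3.

F1 (19 nt, A=3 T=7 G=4 C=5): longest run = 2 ✓; length 19, outside 20–23 ✗; Tm = 2·10 + 4·9 = 56°C ✓ — fails.
F2 (23 nt, A=7 T=5 G=8 C=3): longest run = 2 ✓; length 23 ✓; Tm = 2·12 + 4·11 = 68°C ✓ — passes.
F3 (21 nt, A=5 T=4 G=6 C=6): longest run = 3 ✓; length 21 ✓; Tm = 2·9 + 4·12 = 66°C ✓ — passes.
F4 (23 nt, A=4 T=3 G=8 C=8): longest run = 2 ✓; length 23 ✓; Tm = 2·7 + 4·16 = 78°C, outside 56–74°C ✗ — fails.
F5 (19 nt, A=5 T=4 G=5 C=5): longest run = 3 ✓; length 19, outside 20–23 ✗; Tm = 2·9 + 4·10 = 58°C ✓ — fails.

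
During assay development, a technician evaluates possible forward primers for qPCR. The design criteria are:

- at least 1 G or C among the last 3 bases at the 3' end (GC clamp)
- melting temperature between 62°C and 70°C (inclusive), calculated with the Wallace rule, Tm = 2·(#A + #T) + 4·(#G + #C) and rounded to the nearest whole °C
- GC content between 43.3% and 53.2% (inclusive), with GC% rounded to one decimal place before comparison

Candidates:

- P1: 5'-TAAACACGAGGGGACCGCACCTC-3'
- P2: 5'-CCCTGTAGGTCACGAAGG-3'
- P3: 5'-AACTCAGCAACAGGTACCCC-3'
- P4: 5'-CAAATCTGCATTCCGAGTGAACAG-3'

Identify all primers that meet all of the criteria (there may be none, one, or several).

P1 (23 nt, A=7 T=2 G=6 C=8): 3' end CTC has 2 G/C ✓; Tm = 2·9 + 4·14 = 74°C, outside 62–70°C ✗; GC 14/23 = 60.9%, outside 43.3–53.2% ✗ — fails.
P2 (18 nt, A=4 T=3 G=6 C=5): 3' end AGG has 2 G/C ✓; Tm = 2·7 + 4·11 = 58°C, outside 62–70°C ✗; GC 11/18 = 61.1%, outside 43.3–53.2% ✗ — fails.
P3 (20 nt, A=7 T=2 G=3 C=8): 3' end CCC has 3 G/C ✓; Tm = 2·9 + 4·11 = 62°C ✓; GC 11/20 = 55.0%, outside 43.3–53.2% ✗ — fails.
P4 (24 nt, A=8 T=5 G=5 C=6): 3' end CAG has 2 G/C ✓; Tm = 2·13 + 4·11 = 70°C ✓; GC 11/24 = 45.8% ✓ — passes.

P4 only.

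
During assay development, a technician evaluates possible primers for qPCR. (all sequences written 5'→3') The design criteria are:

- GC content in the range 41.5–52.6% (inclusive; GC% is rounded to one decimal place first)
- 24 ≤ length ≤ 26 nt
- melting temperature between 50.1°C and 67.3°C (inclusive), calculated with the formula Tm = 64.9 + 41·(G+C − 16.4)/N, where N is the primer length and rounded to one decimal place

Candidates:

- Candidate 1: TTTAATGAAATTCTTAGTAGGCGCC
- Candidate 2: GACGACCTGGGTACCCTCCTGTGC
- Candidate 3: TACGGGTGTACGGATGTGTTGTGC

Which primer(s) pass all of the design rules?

None of the candidates satisfy all criteria.

Candidate 1 (25 nt, A=7 T=9 G=5 C=4): GC 9/25 = 36.0%, outside 41.5–52.6% ✗; length 25 ✓; Tm = 64.9 + 41·(9 − 16.4)/25 = 52.8°C ✓ — fails.
Candidate 2 (24 nt, A=3 T=5 G=7 C=9): GC 16/24 = 66.7%, outside 41.5–52.6% ✗; length 24 ✓; Tm = 64.9 + 41·(16 − 16.4)/24 = 64.2°C ✓ — fails.
Candidate 3 (24 nt, A=3 T=8 G=10 C=3): GC 13/24 = 54.2%, outside 41.5–52.6% ✗; length 24 ✓; Tm = 64.9 + 41·(13 − 16.4)/24 = 59.1°C ✓ — fails.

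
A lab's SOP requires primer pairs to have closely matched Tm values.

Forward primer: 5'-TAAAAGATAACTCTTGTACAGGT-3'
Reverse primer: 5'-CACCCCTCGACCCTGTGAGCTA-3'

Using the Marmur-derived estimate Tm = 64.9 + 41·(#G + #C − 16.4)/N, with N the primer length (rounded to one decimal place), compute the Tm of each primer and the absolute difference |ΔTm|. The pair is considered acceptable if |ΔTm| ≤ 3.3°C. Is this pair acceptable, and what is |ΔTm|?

|ΔTm| = 12.3°C; the pair is not acceptable.

Forward: G+C = 7, N = 23 → Tm = 64.9 + 41·(7 − 16.4)/23 = 48.1°C.
Reverse: G+C = 14, N = 22 → Tm = 64.9 + 41·(14 − 16.4)/22 = 60.4°C.
|ΔTm| = |48.1 − 60.4| = 12.3°C, > 3.3°C.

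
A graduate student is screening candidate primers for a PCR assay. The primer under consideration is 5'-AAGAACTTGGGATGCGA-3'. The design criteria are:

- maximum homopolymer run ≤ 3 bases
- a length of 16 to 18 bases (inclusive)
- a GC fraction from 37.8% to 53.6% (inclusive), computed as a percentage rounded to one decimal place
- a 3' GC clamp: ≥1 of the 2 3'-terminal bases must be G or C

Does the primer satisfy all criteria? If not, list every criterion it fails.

Meets all criteria.

Base counts: A=6, T=3, G=6, C=2 (length 17).
homopolymer run: longest run = 3 ✓
length: length 17 ✓
GC content: GC 8/17 = 47.1% ✓
GC clamp: 3' end GA has 1 G/C ✓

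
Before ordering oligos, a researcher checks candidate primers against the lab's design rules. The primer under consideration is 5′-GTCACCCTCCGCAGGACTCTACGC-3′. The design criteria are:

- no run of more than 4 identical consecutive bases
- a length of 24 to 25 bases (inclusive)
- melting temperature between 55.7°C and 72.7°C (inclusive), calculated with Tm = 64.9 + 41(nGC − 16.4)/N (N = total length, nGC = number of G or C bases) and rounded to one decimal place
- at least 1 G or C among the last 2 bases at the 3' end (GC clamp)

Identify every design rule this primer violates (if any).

Meets all criteria.

Base counts: A=4, T=4, G=5, C=11 (length 24).
homopolymer run: longest run = 3 ✓
length: length 24 ✓
Tm: Tm = 64.9 + 41·(16 − 16.4)/24 = 64.2°C ✓
GC clamp: 3' end GC has 2 G/C ✓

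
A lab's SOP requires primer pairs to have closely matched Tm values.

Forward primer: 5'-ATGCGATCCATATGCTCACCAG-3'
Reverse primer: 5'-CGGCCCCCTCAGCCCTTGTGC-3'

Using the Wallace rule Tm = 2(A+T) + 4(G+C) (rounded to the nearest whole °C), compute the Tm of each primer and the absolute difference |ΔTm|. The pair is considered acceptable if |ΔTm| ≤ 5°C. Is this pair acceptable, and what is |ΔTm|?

Forward: A=6 T=5 G=4 C=7 → Tm = 2·11 + 4·11 = 66°C.
Reverse: A=1 T=4 G=5 C=11 → Tm = 2·5 + 4·16 = 74°C.
|ΔTm| = |66 − 74| = 8°C, > 5°C.

|ΔTm| = 8°C; the pair is not acceptable.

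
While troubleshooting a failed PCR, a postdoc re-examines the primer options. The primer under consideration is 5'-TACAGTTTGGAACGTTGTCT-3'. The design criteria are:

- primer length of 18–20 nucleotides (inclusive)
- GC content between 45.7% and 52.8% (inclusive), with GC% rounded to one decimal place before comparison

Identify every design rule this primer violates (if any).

Base counts: A=4, T=8, G=5, C=3 (length 20).
length: length 20 ✓
GC content: GC 8/20 = 40.0%, outside 45.7–52.8% ✗

Fails: GC content.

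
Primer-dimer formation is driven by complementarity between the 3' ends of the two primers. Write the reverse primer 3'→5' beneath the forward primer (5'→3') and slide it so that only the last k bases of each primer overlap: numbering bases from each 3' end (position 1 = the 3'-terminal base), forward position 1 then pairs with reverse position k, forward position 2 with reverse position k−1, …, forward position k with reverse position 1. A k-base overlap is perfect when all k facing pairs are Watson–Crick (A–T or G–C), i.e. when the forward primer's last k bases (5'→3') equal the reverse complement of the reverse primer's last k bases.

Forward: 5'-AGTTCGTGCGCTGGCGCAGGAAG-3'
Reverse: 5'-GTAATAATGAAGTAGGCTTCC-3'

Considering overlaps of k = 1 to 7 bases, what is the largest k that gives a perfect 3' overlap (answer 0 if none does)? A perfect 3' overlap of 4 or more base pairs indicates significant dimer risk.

Last 7 bases (5'→3') — forward …CAGGAAG, reverse …GGCTTCC.
Reverse complement of the reverse primer's last 7 bases: GGAAGCC; its first k bases are the reverse complement of the reverse primer's last k bases, so a perfect k-base overlap needs the forward primer's last k bases to equal them.
Comparing (forward last k vs required): k=1: G vs G ✓; k=2: AG vs GG ✗; k=3: AAG vs GGA ✗; k=4: GAAG vs GGAA ✗; k=5: GGAAG vs GGAAG ✓; k=6: AGGAAG vs GGAAGC ✗; k=7: CAGGAAG vs GGAAGCC ✗.
Perfect overlaps at k = 1, 5; the largest is 5.

Longest perfect overlap: 5 complementary base pairs; significant dimer risk (threshold 4).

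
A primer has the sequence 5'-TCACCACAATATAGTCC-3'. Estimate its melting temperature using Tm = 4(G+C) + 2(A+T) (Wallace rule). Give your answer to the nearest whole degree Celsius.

Base counts: A=6, T=4, G=1, C=6 (length 17).
Tm = 2·(6+4) + 4·(1+6) = 2·10 + 4·7 = 20 + 28 = 48°C.

48°C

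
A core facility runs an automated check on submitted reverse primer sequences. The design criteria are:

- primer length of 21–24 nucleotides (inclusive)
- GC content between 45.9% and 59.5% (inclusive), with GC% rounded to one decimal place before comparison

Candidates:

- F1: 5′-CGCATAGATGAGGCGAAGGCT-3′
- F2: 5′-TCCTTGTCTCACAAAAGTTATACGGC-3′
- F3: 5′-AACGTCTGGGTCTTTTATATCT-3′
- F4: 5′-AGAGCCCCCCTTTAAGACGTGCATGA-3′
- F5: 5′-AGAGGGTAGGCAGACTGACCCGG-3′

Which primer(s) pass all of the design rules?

F1 (21 nt, A=6 T=3 G=8 C=4): length 21 ✓; GC 12/21 = 57.1% ✓ — passes.
F2 (26 nt, A=7 T=8 G=4 C=7): length 26, outside 21–24 ✗; GC 11/26 = 42.3%, outside 45.9–59.5% ✗ — fails.
F3 (22 nt, A=4 T=10 G=4 C=4): length 22 ✓; GC 8/22 = 36.4%, outside 45.9–59.5% ✗ — fails.
F4 (26 nt, A=7 T=5 G=6 C=8): length 26, outside 21–24 ✗; GC 14/26 = 53.8% ✓ — fails.
F5 (23 nt, A=6 T=2 G=10 C=5): length 23 ✓; GC 15/23 = 65.2%, outside 45.9–59.5% ✗ — fails.

F1 only.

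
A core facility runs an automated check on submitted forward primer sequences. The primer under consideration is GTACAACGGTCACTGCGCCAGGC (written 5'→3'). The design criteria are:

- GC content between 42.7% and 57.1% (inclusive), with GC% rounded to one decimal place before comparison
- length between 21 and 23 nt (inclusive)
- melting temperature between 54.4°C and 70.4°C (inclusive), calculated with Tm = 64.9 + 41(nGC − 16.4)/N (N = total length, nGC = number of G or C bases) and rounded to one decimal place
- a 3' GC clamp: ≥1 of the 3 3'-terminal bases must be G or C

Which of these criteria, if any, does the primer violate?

Fails: GC content.

Base counts: A=5, T=3, G=7, C=8 (length 23).
GC content: GC 15/23 = 65.2%, outside 42.7–57.1% ✗
length: length 23 ✓
Tm: Tm = 64.9 + 41·(15 − 16.4)/23 = 62.4°C ✓
GC clamp: 3' end GGC has 3 G/C ✓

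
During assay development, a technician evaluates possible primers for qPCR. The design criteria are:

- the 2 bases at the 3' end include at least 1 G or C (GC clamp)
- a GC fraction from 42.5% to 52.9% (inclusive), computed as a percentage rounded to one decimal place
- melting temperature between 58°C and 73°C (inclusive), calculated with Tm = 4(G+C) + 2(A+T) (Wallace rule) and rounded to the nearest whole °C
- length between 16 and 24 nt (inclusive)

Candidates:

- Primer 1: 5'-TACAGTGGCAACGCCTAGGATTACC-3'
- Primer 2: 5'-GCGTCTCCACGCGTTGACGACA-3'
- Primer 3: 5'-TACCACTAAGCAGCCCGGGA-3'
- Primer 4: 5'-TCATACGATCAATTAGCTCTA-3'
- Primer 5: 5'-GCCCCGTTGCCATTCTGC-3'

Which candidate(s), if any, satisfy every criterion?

Primer 1 (25 nt, A=7 T=5 G=6 C=7): 3' end CC has 2 G/C ✓; GC 13/25 = 52.0% ✓; Tm = 2·12 + 4·13 = 76°C, outside 58–73°C ✗; length 25, outside 16–24 ✗ — fails.
Primer 2 (22 nt, A=4 T=4 G=6 C=8): 3' end CA has 1 G/C ✓; GC 14/22 = 63.6%, outside 42.5–52.9% ✗; Tm = 2·8 + 4·14 = 72°C ✓; length 22 ✓ — fails.
Primer 3 (20 nt, A=6 T=2 G=5 C=7): 3' end GA has 1 G/C ✓; GC 12/20 = 60.0%, outside 42.5–52.9% ✗; Tm = 2·8 + 4·12 = 64°C ✓; length 20 ✓ — fails.
Primer 4 (21 nt, A=7 T=7 G=2 C=5): 3' end TA has 0 G/C, need ≥1 ✗; GC 7/21 = 33.3%, outside 42.5–52.9% ✗; Tm = 2·14 + 4·7 = 56°C, outside 58–73°C ✗; length 21 ✓ — fails.
Primer 5 (18 nt, A=1 T=5 G=4 C=8): 3' end GC has 2 G/C ✓; GC 12/18 = 66.7%, outside 42.5–52.9% ✗; Tm = 2·6 + 4·12 = 60°C ✓; length 18 ✓ — fails.

None of the candidates satisfy all criteria.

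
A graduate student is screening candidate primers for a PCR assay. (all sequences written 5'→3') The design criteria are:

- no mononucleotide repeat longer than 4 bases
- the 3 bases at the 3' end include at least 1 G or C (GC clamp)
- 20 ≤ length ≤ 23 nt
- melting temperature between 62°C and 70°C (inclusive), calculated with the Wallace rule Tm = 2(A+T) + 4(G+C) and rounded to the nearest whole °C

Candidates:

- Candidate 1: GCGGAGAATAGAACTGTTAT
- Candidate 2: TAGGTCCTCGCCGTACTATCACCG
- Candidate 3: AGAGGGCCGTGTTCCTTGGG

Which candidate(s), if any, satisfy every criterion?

Candidate 1 (20 nt, A=7 T=5 G=6 C=2): longest run = 2 ✓; 3' end TAT has 0 G/C, need ≥1 ✗; length 20 ✓; Tm = 2·12 + 4·8 = 56°C, outside 62–70°C ✗ — fails.
Candidate 2 (24 nt, A=4 T=6 G=5 C=9): longest run = 2 ✓; 3' end CCG has 3 G/C ✓; length 24, outside 20–23 ✗; Tm = 2·10 + 4·14 = 76°C, outside 62–70°C ✗ — fails.
Candidate 3 (20 nt, A=2 T=5 G=9 C=4): longest run = 3 ✓; 3' end GGG has 3 G/C ✓; length 20 ✓; Tm = 2·7 + 4·13 = 66°C ✓ — passes.

Candidate 3 only.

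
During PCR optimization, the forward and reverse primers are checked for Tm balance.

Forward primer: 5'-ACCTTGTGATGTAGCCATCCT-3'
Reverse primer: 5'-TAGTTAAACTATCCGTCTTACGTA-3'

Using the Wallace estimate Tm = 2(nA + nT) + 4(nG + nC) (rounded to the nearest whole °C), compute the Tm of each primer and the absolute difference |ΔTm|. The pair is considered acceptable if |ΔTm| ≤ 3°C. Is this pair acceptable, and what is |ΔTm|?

Forward: A=4 T=7 G=4 C=6 → Tm = 2·11 + 4·10 = 62°C.
Reverse: A=7 T=9 G=3 C=5 → Tm = 2·16 + 4·8 = 64°C.
|ΔTm| = |62 − 64| = 2°C, ≤ 3°C.

|ΔTm| = 2°C; the pair is acceptable.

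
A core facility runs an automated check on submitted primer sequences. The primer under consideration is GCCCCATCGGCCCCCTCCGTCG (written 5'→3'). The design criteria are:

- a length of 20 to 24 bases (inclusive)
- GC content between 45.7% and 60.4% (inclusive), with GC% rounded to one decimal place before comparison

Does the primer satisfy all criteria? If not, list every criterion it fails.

Base counts: A=1, T=3, G=5, C=13 (length 22).
length: length 22 ✓
GC content: GC 18/22 = 81.8%, outside 45.7–60.4% ✗

Fails: GC content.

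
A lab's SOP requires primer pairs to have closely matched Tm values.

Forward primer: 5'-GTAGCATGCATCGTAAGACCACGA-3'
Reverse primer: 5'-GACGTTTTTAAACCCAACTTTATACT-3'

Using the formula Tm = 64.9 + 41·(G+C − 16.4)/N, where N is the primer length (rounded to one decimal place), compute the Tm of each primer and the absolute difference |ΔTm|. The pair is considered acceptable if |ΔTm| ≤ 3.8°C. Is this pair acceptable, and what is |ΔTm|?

Forward: G+C = 12, N = 24 → Tm = 64.9 + 41·(12 − 16.4)/24 = 57.4°C.
Reverse: G+C = 8, N = 26 → Tm = 64.9 + 41·(8 − 16.4)/26 = 51.7°C.
|ΔTm| = |57.4 − 51.7| = 5.7°C, > 3.8°C.

|ΔTm| = 5.7°C; the pair is not acceptable.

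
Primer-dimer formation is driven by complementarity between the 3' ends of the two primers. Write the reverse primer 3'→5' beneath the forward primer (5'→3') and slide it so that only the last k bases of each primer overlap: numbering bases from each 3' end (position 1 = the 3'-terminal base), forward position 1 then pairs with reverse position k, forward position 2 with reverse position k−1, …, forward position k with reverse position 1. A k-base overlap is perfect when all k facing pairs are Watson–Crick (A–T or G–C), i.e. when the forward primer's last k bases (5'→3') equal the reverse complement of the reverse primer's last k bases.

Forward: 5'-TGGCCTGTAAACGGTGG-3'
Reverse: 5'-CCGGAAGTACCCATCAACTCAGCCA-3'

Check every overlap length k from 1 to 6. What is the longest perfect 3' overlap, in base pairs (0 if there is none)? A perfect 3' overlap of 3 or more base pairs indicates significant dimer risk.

Last 6 bases (5'→3') — forward …CGGTGG, reverse …CAGCCA.
Reverse complement of the reverse primer's last 6 bases: TGGCTG; its first k bases are the reverse complement of the reverse primer's last k bases, so a perfect k-base overlap needs the forward primer's last k bases to equal them.
Comparing (forward last k vs required): k=1: G vs T ✗; k=2: GG vs TG ✗; k=3: TGG vs TGG ✓; k=4: GTGG vs TGGC ✗; k=5: GGTGG vs TGGCT ✗; k=6: CGGTGG vs TGGCTG ✗.
Only k = 3 is perfect, so the longest perfect 3' overlap is 3.

Longest perfect overlap: 3 complementary base pairs; significant dimer risk (threshold 3).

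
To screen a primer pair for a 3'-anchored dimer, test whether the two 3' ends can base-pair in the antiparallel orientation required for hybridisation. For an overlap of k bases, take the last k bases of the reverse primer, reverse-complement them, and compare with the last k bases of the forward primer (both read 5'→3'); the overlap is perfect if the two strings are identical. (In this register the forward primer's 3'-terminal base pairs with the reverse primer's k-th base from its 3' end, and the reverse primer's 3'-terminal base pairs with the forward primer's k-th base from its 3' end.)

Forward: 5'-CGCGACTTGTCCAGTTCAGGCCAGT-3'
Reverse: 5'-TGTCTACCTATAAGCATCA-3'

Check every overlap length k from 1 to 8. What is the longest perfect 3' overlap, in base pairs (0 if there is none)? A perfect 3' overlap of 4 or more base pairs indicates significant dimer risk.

Longest perfect overlap: 1 complementary base pair; below the dimer-risk threshold (threshold 4).

Last 8 bases (5'→3') — forward …AGGCCAGT, reverse …AAGCATCA.
Reverse complement of the reverse primer's last 8 bases: TGATGCTT; its first k bases are the reverse complement of the reverse primer's last k bases, so a perfect k-base overlap needs the forward primer's last k bases to equal them.
Comparing (forward last k vs required): k=1: T vs T ✓; k=2: GT vs TG ✗; k=3: AGT vs TGA ✗; k=4: CAGT vs TGAT ✗; k=5: CCAGT vs TGATG ✗; k=6: GCCAGT vs TGATGC ✗; k=7: GGCCAGT vs TGATGCT ✗; k=8: AGGCCAGT vs TGATGCTT ✗.
Only k = 1 is perfect, so the longest perfect 3' overlap is 1.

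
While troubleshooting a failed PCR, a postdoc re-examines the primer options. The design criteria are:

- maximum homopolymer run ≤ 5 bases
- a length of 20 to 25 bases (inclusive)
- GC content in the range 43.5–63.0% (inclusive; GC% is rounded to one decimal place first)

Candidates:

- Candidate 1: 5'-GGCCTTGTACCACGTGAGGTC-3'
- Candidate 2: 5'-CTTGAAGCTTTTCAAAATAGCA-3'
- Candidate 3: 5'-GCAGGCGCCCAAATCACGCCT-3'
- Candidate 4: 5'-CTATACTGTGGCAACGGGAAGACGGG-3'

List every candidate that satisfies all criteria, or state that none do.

Candidate 1 (21 nt, A=3 T=5 G=7 C=6): longest run = 2 ✓; length 21 ✓; GC 13/21 = 61.9% ✓ — passes.
Candidate 2 (22 nt, A=8 T=7 G=3 C=4): longest run = 4 ✓; length 22 ✓; GC 7/22 = 31.8%, outside 43.5–63.0% ✗ — fails.
Candidate 3 (21 nt, A=5 T=2 G=5 C=9): longest run = 3 ✓; length 21 ✓; GC 14/21 = 66.7%, outside 43.5–63.0% ✗ — fails.
Candidate 4 (26 nt, A=7 T=4 G=10 C=5): longest run = 3 ✓; length 26, outside 20–25 ✗; GC 15/26 = 57.7% ✓ — fails.

Candidate 1 only.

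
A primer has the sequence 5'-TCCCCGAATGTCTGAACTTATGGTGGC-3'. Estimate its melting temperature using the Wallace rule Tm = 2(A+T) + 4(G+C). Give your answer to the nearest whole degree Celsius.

Base counts: A=5, T=8, G=7, C=7 (length 27).
Tm = 2·(5+8) + 4·(7+7) = 2·13 + 4·14 = 26 + 56 = 82°C.

82°C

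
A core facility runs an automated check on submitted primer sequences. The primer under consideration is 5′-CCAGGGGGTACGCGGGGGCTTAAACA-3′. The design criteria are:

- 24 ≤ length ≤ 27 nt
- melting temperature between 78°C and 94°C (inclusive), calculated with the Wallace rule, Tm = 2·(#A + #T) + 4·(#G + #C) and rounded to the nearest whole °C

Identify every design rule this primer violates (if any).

Meets all criteria.

Base counts: A=6, T=3, G=11, C=6 (length 26).
length: length 26 ✓
Tm: Tm = 2·9 + 4·17 = 86°C ✓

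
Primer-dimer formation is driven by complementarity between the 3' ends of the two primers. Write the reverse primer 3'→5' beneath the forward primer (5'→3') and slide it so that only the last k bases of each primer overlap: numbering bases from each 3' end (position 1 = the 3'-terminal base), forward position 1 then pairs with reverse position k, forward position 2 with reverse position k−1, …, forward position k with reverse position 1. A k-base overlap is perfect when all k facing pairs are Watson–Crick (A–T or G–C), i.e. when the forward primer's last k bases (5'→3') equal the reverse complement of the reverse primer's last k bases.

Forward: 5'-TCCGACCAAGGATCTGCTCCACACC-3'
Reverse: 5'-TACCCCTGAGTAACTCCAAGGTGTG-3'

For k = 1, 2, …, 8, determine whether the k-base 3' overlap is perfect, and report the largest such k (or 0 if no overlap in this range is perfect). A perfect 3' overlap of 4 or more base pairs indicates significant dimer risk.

Last 8 bases (5'→3') — forward …TCCACACC, reverse …AAGGTGTG.
Reverse complement of the reverse primer's last 8 bases: CACACCTT; its first k bases are the reverse complement of the reverse primer's last k bases, so a perfect k-base overlap needs the forward primer's last k bases to equal them.
Comparing (forward last k vs required): k=1: C vs C ✓; k=2: CC vs CA ✗; k=3: ACC vs CAC ✗; k=4: CACC vs CACA ✗; k=5: ACACC vs CACAC ✗; k=6: CACACC vs CACACC ✓; k=7: CCACACC vs CACACCT ✗; k=8: TCCACACC vs CACACCTT ✗.
Perfect overlaps at k = 1, 6; the largest is 6.

Longest perfect overlap: 6 complementary base pairs; significant dimer risk (threshold 4).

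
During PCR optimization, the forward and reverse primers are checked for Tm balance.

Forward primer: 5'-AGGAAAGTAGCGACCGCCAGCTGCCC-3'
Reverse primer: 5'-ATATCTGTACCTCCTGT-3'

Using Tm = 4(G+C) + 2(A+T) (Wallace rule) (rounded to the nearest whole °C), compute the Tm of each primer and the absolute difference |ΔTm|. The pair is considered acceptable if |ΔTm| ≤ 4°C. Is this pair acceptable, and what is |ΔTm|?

|ΔTm| = 38°C; the pair is not acceptable.

Forward: A=7 T=2 G=8 C=9 → Tm = 2·9 + 4·17 = 86°C.
Reverse: A=3 T=7 G=2 C=5 → Tm = 2·10 + 4·7 = 48°C.
|ΔTm| = |86 − 48| = 38°C, > 4°C.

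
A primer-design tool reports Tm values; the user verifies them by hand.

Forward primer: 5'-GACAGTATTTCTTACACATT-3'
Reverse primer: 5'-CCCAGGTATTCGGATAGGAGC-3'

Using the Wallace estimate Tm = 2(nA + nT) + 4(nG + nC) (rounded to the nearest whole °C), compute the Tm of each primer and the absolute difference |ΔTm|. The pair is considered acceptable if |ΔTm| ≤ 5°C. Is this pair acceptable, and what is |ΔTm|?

Forward: A=6 T=8 G=2 C=4 → Tm = 2·14 + 4·6 = 52°C.
Reverse: A=5 T=4 G=7 C=5 → Tm = 2·9 + 4·12 = 66°C.
|ΔTm| = |52 − 66| = 14°C, > 5°C.

|ΔTm| = 14°C; the pair is not acceptable.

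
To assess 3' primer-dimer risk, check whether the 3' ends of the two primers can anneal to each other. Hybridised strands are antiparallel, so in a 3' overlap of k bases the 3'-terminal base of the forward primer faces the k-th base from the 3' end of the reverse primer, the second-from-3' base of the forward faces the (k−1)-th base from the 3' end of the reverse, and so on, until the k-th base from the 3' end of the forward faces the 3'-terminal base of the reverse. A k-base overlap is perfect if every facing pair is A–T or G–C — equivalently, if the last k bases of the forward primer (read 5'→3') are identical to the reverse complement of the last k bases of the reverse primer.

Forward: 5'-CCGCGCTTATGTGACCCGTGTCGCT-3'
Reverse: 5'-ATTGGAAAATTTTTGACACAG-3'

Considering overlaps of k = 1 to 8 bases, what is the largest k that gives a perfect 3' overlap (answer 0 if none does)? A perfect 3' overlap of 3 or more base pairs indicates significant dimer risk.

Longest perfect overlap: 2 complementary base pairs; below the dimer-risk threshold (threshold 3).

Last 8 bases (5'→3') — forward …GTGTCGCT, reverse …TGACACAG.
Reverse complement of the reverse primer's last 8 bases: CTGTGTCA; its first k bases are the reverse complement of the reverse primer's last k bases, so a perfect k-base overlap needs the forward primer's last k bases to equal them.
Comparing (forward last k vs required): k=1: T vs C ✗; k=2: CT vs CT ✓; k=3: GCT vs CTG ✗; k=4: CGCT vs CTGT ✗; k=5: TCGCT vs CTGTG ✗; k=6: GTCGCT vs CTGTGT ✗; k=7: TGTCGCT vs CTGTGTC ✗; k=8: GTGTCGCT vs CTGTGTCA ✗.
Only k = 2 is perfect, so the longest perfect 3' overlap is 2.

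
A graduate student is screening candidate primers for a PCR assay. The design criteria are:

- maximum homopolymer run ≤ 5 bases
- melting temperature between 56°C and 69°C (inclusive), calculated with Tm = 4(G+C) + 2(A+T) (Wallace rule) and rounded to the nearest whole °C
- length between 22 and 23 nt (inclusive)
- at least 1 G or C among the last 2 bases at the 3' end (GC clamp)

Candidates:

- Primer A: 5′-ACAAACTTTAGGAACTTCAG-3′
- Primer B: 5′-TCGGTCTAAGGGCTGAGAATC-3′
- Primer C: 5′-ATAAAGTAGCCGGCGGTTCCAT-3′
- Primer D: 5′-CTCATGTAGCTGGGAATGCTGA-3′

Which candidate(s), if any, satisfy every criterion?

Primer D only.

Primer A (20 nt, A=8 T=5 G=3 C=4): longest run = 3 ✓; Tm = 2·13 + 4·7 = 54°C, outside 56–69°C ✗; length 20, outside 22–23 ✗; 3' end AG has 1 G/C ✓ — fails.
Primer B (21 nt, A=5 T=5 G=7 C=4): longest run = 3 ✓; Tm = 2·10 + 4·11 = 64°C ✓; length 21, outside 22–23 ✗; 3' end TC has 1 G/C ✓ — fails.
Primer C (22 nt, A=6 T=5 G=6 C=5): longest run = 3 ✓; Tm = 2·11 + 4·11 = 66°C ✓; length 22 ✓; 3' end AT has 0 G/C, need ≥1 ✗ — fails.
Primer D (22 nt, A=5 T=6 G=7 C=4): longest run = 3 ✓; Tm = 2·11 + 4·11 = 66°C ✓; length 22 ✓; 3' end GA has 1 G/C ✓ — passes.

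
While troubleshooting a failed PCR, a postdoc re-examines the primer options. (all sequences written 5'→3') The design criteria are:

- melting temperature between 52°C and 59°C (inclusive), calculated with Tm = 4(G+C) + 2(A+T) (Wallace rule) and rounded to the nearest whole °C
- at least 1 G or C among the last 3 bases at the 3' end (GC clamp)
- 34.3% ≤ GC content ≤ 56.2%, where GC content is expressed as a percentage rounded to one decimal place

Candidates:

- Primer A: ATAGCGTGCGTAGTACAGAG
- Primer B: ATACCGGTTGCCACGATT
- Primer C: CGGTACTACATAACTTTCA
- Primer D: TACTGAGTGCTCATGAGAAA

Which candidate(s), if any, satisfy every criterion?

Primer C only.

Primer A (20 nt, A=6 T=4 G=7 C=3): Tm = 2·10 + 4·10 = 60°C, outside 52–59°C ✗; 3' end GAG has 2 G/C ✓; GC 10/20 = 50.0% ✓ — fails.
Primer B (18 nt, A=4 T=5 G=4 C=5): Tm = 2·9 + 4·9 = 54°C ✓; 3' end ATT has 0 G/C, need ≥1 ✗; GC 9/18 = 50.0% ✓ — fails.
Primer C (19 nt, A=6 T=6 G=2 C=5): Tm = 2·12 + 4·7 = 52°C ✓; 3' end TCA has 1 G/C ✓; GC 7/19 = 36.8% ✓ — passes.
Primer D (20 nt, A=7 T=5 G=5 C=3): Tm = 2·12 + 4·8 = 56°C ✓; 3' end AAA has 0 G/C, need ≥1 ✗; GC 8/20 = 40.0% ✓ — fails.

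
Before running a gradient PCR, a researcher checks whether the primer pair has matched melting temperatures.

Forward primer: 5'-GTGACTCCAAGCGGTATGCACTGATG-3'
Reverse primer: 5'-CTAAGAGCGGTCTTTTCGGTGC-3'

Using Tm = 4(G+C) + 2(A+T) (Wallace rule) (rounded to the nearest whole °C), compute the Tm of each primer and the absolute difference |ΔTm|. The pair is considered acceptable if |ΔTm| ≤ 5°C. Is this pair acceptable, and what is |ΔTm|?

Forward: A=6 T=6 G=8 C=6 → Tm = 2·12 + 4·14 = 80°C.
Reverse: A=3 T=7 G=7 C=5 → Tm = 2·10 + 4·12 = 68°C.
|ΔTm| = |80 − 68| = 12°C, > 5°C.

|ΔTm| = 12°C; the pair is not acceptable.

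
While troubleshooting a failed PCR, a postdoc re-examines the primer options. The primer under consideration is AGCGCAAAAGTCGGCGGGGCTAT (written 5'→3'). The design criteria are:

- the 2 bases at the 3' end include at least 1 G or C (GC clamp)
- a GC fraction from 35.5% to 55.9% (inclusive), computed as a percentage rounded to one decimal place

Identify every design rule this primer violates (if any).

Base counts: A=6, T=3, G=9, C=5 (length 23).
GC clamp: 3' end AT has 0 G/C, need ≥1 ✗
GC content: GC 14/23 = 60.9%, outside 35.5–55.9% ✗

Fails: GC clamp, GC content.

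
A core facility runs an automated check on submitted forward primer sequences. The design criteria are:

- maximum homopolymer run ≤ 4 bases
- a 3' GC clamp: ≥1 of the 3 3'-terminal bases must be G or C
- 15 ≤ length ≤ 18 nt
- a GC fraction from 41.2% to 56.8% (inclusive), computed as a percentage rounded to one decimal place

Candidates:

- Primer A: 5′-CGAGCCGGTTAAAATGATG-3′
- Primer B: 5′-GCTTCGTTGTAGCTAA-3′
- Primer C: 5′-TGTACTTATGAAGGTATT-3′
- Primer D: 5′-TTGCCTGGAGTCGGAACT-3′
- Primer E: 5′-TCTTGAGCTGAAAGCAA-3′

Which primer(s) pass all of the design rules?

Primer A (19 nt, A=6 T=4 G=6 C=3): longest run = 4 ✓; 3' end ATG has 1 G/C ✓; length 19, outside 15–18 ✗; GC 9/19 = 47.4% ✓ — fails.
Primer B (16 nt, A=3 T=6 G=4 C=3): longest run = 2 ✓; 3' end TAA has 0 G/C, need ≥1 ✗; length 16 ✓; GC 7/16 = 43.8% ✓ — fails.
Primer C (18 nt, A=5 T=8 G=4 C=1): longest run = 2 ✓; 3' end ATT has 0 G/C, need ≥1 ✗; length 18 ✓; GC 5/18 = 27.8%, outside 41.2–56.8% ✗ — fails.
Primer D (18 nt, A=3 T=5 G=6 C=4): longest run = 2 ✓; 3' end ACT has 1 G/C ✓; length 18 ✓; GC 10/18 = 55.6% ✓ — passes.
Primer E (17 nt, A=6 T=4 G=4 C=3): longest run = 3 ✓; 3' end CAA has 1 G/C ✓; length 17 ✓; GC 7/17 = 41.2% ✓ — passes.

Primer D and Primer E.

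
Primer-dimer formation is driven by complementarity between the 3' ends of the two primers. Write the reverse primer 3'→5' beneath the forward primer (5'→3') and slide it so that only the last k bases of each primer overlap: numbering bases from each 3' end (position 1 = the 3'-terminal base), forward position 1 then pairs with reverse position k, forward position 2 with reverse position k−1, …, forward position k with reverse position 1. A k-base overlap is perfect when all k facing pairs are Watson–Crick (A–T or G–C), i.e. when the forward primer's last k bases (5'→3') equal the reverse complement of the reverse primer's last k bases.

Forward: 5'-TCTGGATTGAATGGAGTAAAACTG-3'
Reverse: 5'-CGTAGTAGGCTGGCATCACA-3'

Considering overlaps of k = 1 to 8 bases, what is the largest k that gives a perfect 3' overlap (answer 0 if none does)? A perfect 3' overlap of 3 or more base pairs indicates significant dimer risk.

Last 8 bases (5'→3') — forward …TAAAACTG, reverse …GCATCACA.
Reverse complement of the reverse primer's last 8 bases: TGTGATGC; its first k bases are the reverse complement of the reverse primer's last k bases, so a perfect k-base overlap needs the forward primer's last k bases to equal them.
Comparing (forward last k vs required): k=1: G vs T ✗; k=2: TG vs TG ✓; k=3: CTG vs TGT ✗; k=4: ACTG vs TGTG ✗; k=5: AACTG vs TGTGA ✗; k=6: AAACTG vs TGTGAT ✗; k=7: AAAACTG vs TGTGATG ✗; k=8: TAAAACTG vs TGTGATGC ✗.
Only k = 2 is perfect, so the longest perfect 3' overlap is 2.

Longest perfect overlap: 2 complementary base pairs; below the dimer-risk threshold (threshold 3).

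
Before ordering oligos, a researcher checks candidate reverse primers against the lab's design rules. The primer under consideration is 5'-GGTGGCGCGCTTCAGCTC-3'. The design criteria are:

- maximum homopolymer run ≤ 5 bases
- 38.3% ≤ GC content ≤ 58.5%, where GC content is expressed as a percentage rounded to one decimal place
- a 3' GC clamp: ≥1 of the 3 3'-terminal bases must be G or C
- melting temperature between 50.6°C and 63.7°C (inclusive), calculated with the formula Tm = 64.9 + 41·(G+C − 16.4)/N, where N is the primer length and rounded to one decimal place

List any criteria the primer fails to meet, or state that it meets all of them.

Fails: GC content.

Base counts: A=1, T=4, G=7, C=6 (length 18).
homopolymer run: longest run = 2 ✓
GC content: GC 13/18 = 72.2%, outside 38.3–58.5% ✗
GC clamp: 3' end CTC has 2 G/C ✓
Tm: Tm = 64.9 + 41·(13 − 16.4)/18 = 57.2°C ✓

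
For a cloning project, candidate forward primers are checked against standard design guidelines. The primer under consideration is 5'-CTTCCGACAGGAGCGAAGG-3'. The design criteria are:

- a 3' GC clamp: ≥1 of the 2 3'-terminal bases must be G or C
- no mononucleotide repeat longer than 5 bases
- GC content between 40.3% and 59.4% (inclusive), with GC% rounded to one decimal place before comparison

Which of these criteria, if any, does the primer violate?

Base counts: A=5, T=2, G=7, C=5 (length 19).
GC clamp: 3' end GG has 2 G/C ✓
homopolymer run: longest run = 2 ✓
GC content: GC 12/19 = 63.2%, outside 40.3–59.4% ✗

Fails: GC content.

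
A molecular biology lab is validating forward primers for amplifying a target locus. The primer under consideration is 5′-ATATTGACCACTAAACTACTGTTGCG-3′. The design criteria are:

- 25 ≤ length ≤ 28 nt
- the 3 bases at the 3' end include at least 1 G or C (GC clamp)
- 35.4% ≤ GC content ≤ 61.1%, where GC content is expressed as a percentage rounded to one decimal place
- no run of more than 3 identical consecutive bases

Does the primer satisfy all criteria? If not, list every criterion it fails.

Base counts: A=8, T=8, G=4, C=6 (length 26).
length: length 26 ✓
GC clamp: 3' end GCG has 3 G/C ✓
GC content: GC 10/26 = 38.5% ✓
homopolymer run: longest run = 3 ✓

Meets all criteria.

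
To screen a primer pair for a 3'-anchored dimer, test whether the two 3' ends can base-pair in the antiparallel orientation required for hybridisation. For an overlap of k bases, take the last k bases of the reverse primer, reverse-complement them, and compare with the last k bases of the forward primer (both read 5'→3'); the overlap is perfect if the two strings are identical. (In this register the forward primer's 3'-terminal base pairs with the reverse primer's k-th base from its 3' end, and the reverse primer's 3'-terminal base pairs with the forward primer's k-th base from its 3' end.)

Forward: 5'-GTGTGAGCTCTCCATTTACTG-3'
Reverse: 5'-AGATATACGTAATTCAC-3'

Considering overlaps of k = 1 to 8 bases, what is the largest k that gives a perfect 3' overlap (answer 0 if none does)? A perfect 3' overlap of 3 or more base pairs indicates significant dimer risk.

Longest perfect overlap: 1 complementary base pair; below the dimer-risk threshold (threshold 3).

Last 8 bases (5'→3') — forward …ATTTACTG, reverse …TAATTCAC.
Reverse complement of the reverse primer's last 8 bases: GTGAATTA; its first k bases are the reverse complement of the reverse primer's last k bases, so a perfect k-base overlap needs the forward primer's last k bases to equal them.
Comparing (forward last k vs required): k=1: G vs G ✓; k=2: TG vs GT ✗; k=3: CTG vs GTG ✗; k=4: ACTG vs GTGA ✗; k=5: TACTG vs GTGAA ✗; k=6: TTACTG vs GTGAAT ✗; k=7: TTTACTG vs GTGAATT ✗; k=8: ATTTACTG vs GTGAATTA ✗.
Only k = 1 is perfect, so the longest perfect 3' overlap is 1.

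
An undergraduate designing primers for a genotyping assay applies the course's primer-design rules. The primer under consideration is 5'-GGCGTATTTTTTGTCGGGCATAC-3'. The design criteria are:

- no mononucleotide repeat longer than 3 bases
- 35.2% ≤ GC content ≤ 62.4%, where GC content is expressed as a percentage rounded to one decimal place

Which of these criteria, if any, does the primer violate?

Fails: homopolymer run.

Base counts: A=3, T=9, G=7, C=4 (length 23).
homopolymer run: longest run = 6, exceeds 3 ✗
GC content: GC 11/23 = 47.8% ✓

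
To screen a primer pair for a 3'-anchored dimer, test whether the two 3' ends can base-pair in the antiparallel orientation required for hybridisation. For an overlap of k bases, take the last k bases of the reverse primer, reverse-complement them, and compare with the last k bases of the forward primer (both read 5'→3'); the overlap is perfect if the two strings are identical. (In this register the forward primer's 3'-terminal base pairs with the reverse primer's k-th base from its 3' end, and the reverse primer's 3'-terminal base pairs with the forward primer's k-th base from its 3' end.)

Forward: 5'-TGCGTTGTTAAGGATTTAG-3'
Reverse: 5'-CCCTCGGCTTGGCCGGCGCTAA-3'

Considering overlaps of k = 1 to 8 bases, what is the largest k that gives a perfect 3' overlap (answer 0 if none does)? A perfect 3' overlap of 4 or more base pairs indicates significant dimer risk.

Longest perfect overlap: 4 complementary base pairs; significant dimer risk (threshold 4).

Last 8 bases (5'→3') — forward …GGATTTAG, reverse …GGCGCTAA.
Reverse complement of the reverse primer's last 8 bases: TTAGCGCC; its first k bases are the reverse complement of the reverse primer's last k bases, so a perfect k-base overlap needs the forward primer's last k bases to equal them.
Comparing (forward last k vs required): k=1: G vs T ✗; k=2: AG vs TT ✗; k=3: TAG vs TTA ✗; k=4: TTAG vs TTAG ✓; k=5: TTTAG vs TTAGC ✗; k=6: ATTTAG vs TTAGCG ✗; k=7: GATTTAG vs TTAGCGC ✗; k=8: GGATTTAG vs TTAGCGCC ✗.
Only k = 4 is perfect, so the longest perfect 3' overlap is 4.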